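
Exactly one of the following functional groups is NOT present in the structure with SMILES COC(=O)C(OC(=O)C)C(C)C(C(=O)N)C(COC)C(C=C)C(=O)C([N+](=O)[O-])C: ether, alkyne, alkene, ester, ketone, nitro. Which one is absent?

alkene: present (CH(CH=CH2) — pendant –CH=CH2: C=C double bond → alkene).
ketone: present (CO — –C(=O)– with carbon on both sides → ketone).
ester: present (CH3OOC — CH3O–C(=O)–: carbonyl C bonded to C and to –OCH3 → ester (not ketone + ether)).
nitro: present (CH(NO2) — –NO2 on an sp³ carbon → nitro (the N=O is not a carbonyl)).
ether: present (CH(CH2OCH3) — pendant –CH2OCH3: C–O–C linkage → ether).
alkyne: no segment matches this pattern.

alkyne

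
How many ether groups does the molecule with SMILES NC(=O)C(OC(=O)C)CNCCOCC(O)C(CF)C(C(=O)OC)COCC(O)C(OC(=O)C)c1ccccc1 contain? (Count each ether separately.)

2

–C(=O)NH2: carbonyl C bonded to C and to N → amide (the N is not a separate amine).
pendant –OC(=O)CH3: an acyloxy group → ester.
C–N–C with sp³ carbons and no adjacent C=O → amine (secondary).
C–O–C with sp³ carbons on both sides and no adjacent C=O → ether.
–OH on an sp³ carbon → alcohol (secondary).
pendant –CH2X: halogen on sp³ carbon → alkyl halide.
pendant –COOCH3: carbonyl C bonded to C and –OCH3 → ester.
C–O–C with sp³ carbons on both sides and no adjacent C=O → ether.
–OH on an sp³ carbon → alcohol (secondary).
pendant –OC(=O)CH3: an acyloxy group → ester.
–C6H5 phenyl ring → arene.
Ether appears at: CH2OCH2, CH2OCH2 → 2.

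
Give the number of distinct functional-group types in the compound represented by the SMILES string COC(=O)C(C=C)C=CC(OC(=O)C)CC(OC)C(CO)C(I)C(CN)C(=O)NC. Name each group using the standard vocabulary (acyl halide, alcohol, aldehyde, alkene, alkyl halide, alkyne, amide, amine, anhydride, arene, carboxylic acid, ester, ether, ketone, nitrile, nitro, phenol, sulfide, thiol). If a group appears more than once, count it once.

7

CH3O–C(=O)–: carbonyl C bonded to C and to –OCH3 → ester (not ketone + ether).
pendant –CH=CH2: C=C double bond → alkene.
C=C double bond → alkene.
pendant –OC(=O)CH3: an acyloxy group → ester.
pendant –OCH3: C–O–C with sp³ C, no adjacent C=O → ether.
pendant –CH2OH on an sp³ backbone C → alcohol.
halogen on an sp³ carbon → alkyl halide.
pendant –CH2NH2: N on sp³ C, no adjacent C=O → amine.
–C(=O)NHCH3: carbonyl C bonded to C and to N → amide (the N is not an amine).
Distinct types present: alcohol, alkene, alkyl halide, amide, amine, ester, ether.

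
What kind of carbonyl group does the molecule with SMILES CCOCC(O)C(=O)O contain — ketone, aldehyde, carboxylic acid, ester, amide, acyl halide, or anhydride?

The carbonyl is in the COOH segment: –COOH: carbonyl C bonded to –OH and C → carboxylic acid (the –OH is not a separate alcohol).

carboxylic acid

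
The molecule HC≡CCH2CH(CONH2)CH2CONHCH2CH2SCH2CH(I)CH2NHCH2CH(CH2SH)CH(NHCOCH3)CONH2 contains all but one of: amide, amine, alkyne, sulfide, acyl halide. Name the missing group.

acyl halide

amine: present (CH2NHCH2 — C–N–C with sp³ carbons and no adjacent C=O → amine (secondary)).
sulfide: present (CH2SCH2 — C–S–C linkage → sulfide (thioether)).
alkyne: present (HC≡C — C≡C triple bond → alkyne).
amide: present (CH(CONH2) — pendant –CONH2: carbonyl C bonded to C and N → amide).
acyl halide: no segment matches this pattern.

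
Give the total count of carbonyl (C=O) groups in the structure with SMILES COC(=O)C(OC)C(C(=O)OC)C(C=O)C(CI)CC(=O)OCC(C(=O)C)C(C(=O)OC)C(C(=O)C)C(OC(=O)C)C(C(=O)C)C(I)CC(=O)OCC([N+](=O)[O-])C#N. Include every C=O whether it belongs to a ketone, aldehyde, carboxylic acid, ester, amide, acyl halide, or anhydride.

10

CH3OOC: ester, 1 C=O (running total 1).
CH(COOCH3): ester, 1 C=O (running total 2).
CH(CHO): aldehyde, 1 C=O (running total 3).
CH2COOCH2: ester, 1 C=O (running total 4).
CH(COCH3): ketone, 1 C=O (running total 5).
CH(COOCH3): ester, 1 C=O (running total 6).
CH(COCH3): ketone, 1 C=O (running total 7).
CH(OCOCH3): ester, 1 C=O (running total 8).
CH(COCH3): ketone, 1 C=O (running total 9).
CH2COOCH2: ester, 1 C=O (running total 10).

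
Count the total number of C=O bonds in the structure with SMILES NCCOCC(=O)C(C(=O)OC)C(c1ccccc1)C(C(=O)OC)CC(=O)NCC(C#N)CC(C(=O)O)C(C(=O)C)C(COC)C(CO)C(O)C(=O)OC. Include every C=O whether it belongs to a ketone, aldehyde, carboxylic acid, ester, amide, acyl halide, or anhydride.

CO: ketone, 1 C=O (running total 1).
CH(COOCH3): ester, 1 C=O (running total 2).
CH(COOCH3): ester, 1 C=O (running total 3).
CH2CONHCH2: amide, 1 C=O (running total 4).
CH(COOH): carboxylic acid, 1 C=O (running total 5).
CH(COCH3): ketone, 1 C=O (running total 6).
COOCH3: ester, 1 C=O (running total 7).

7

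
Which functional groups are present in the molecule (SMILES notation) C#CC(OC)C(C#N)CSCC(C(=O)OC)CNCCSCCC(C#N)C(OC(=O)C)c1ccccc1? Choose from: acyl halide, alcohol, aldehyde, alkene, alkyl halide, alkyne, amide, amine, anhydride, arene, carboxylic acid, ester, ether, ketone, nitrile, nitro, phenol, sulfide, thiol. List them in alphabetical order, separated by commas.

alkyne, amine, arene, ester, ether, nitrile, sulfide

Taking each segment in turn:
  HC≡C: C≡C triple bond → alkyne.
  CH(OCH3): pendant –OCH3: C–O–C with sp³ C, no adjacent C=O → ether.
  CH(CN): pendant –C≡N: nitrile.
  CH2SCH2: C–S–C linkage → sulfide (thioether).
  CH(COOCH3): pendant –COOCH3: carbonyl C bonded to C and –OCH3 → ester.
  CH2NHCH2: C–N–C with sp³ carbons and no adjacent C=O → amine (secondary).
  CH2SCH2: C–S–C linkage → sulfide (thioether).
  CH(CN): pendant –C≡N: nitrile.
  CH(OCOCH3): pendant –OC(=O)CH3: an acyloxy group → ester.
  C6H5: –C6H5 phenyl ring → arene.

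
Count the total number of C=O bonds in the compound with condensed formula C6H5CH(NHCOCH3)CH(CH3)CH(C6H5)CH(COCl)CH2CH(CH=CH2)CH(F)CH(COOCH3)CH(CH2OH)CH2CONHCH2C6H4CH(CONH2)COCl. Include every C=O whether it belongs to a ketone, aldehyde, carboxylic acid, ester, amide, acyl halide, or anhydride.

CH(NHCOCH3): amide, 1 C=O (running total 1).
CH(COCl): acyl halide, 1 C=O (running total 2).
CH(COOCH3): ester, 1 C=O (running total 3).
CH2CONHCH2: amide, 1 C=O (running total 4).
CH(CONH2): amide, 1 C=O (running total 5).
COCl: acyl halide, 1 C=O (running total 6).

6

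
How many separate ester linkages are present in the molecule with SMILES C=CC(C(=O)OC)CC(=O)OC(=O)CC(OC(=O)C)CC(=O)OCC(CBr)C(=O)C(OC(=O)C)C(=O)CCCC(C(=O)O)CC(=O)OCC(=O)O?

5

C=C double bond → alkene.
pendant –COOCH3: carbonyl C bonded to C and –OCH3 → ester.
two acyl groups sharing one oxygen, –C(=O)–O–C(=O)– → anhydride.
pendant –OC(=O)CH3: an acyloxy group → ester.
–C(=O)–O–C with C on the carbonyl side → ester.
pendant –CH2X: halogen on sp³ carbon → alkyl halide.
–C(=O)– with carbon on both sides → ketone.
pendant –OC(=O)CH3: an acyloxy group → ester.
–C(=O)– with carbon on both sides → ketone.
pendant –COOH: carbonyl C bonded to C and –OH → carboxylic acid.
–C(=O)–O–C with C on the carbonyl side → ester.
–COOH: carbonyl C bonded to –OH and C → carboxylic acid (the –OH is not a separate alcohol).
Ester appears at: CH(COOCH3), CH(OCOCH3), CH2COOCH2, CH(OCOCH3), CH2COOCH2 → 5.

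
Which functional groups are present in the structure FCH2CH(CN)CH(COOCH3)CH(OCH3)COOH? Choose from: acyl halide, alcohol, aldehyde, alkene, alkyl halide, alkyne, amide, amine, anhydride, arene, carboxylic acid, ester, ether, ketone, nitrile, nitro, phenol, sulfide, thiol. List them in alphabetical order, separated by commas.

alkyl halide, carboxylic acid, ester, ether, nitrile

Working along the chain:
  FCH2: halogen on an sp³ carbon → alkyl halide.
  CH(CN): pendant –C≡N: nitrile.
  CH(COOCH3): pendant –COOCH3: carbonyl C bonded to C and –OCH3 → ester.
  CH(OCH3): pendant –OCH3: C–O–C with sp³ C, no adjacent C=O → ether.
  COOH: –COOH: carbonyl C bonded to –OH and C → carboxylic acid (the –OH is not a separate alcohol).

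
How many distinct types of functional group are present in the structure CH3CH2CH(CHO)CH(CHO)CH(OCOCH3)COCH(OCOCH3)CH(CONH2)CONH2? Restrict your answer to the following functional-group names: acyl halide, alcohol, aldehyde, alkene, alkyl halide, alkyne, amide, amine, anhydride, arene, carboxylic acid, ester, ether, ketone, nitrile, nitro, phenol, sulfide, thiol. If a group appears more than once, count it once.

pendant –CHO: carbonyl C bonded to C and H → aldehyde.
pendant –CHO: carbonyl C bonded to C and H → aldehyde.
pendant –OC(=O)CH3: an acyloxy group → ester.
–C(=O)– with carbon on both sides → ketone.
pendant –OC(=O)CH3: an acyloxy group → ester.
pendant –CONH2: carbonyl C bonded to C and N → amide.
–C(=O)NH2: carbonyl C bonded to C and to N → amide (the N is not a separate amine).
Distinct types present: aldehyde, amide, ester, ketone.

4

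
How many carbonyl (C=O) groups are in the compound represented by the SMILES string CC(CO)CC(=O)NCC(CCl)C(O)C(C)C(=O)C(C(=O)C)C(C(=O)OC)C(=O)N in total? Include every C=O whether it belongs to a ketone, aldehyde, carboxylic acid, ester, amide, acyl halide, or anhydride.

CH2CONHCH2: amide, 1 C=O (running total 1).
CO: ketone, 1 C=O (running total 2).
CH(COCH3): ketone, 1 C=O (running total 3).
CH(COOCH3): ester, 1 C=O (running total 4).
CONH2: amide, 1 C=O (running total 5).

5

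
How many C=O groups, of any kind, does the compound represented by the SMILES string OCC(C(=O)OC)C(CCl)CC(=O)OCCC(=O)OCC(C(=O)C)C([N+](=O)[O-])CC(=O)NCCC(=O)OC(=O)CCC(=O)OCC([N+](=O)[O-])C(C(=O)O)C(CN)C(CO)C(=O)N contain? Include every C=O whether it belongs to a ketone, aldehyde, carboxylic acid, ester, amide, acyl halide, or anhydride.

CH(COOCH3): ester, 1 C=O (running total 1).
CH2COOCH2: ester, 1 C=O (running total 2).
CH2COOCH2: ester, 1 C=O (running total 3).
CH(COCH3): ketone, 1 C=O (running total 4).
CH2CONHCH2: amide, 1 C=O (running total 5).
CH2CO-O-COCH2: anhydride, 2 C=O (running total 7).
CH2COOCH2: ester, 1 C=O (running total 8).
CH(COOH): carboxylic acid, 1 C=O (running total 9).
CONH2: amide, 1 C=O (running total 10).

10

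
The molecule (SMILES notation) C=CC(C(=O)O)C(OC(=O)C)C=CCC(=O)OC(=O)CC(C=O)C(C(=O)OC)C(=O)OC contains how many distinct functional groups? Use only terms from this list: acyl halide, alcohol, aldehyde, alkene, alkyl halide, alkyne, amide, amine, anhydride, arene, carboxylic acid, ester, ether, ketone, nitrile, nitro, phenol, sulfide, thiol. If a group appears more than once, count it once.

Reading the structure from left to right:
  CH2=CH: C=C double bond → alkene.
  CH(COOH): pendant –COOH: carbonyl C bonded to C and –OH → carboxylic acid.
  CH(OCOCH3): pendant –OC(=O)CH3: an acyloxy group → ester.
  CH=CH: C=C double bond → alkene.
  CH2CO-O-COCH2: two acyl groups sharing one oxygen, –C(=O)–O–C(=O)– → anhydride.
  CH(CHO): pendant –CHO: carbonyl C bonded to C and H → aldehyde.
  CH(COOCH3): pendant –COOCH3: carbonyl C bonded to C and –OCH3 → ester.
  COOCH3: –C(=O)OCH3: carbonyl C bonded to C and to –OCH3 → ester (not ketone + ether).
Distinct types present: aldehyde, alkene, anhydride, carboxylic acid, ester.

5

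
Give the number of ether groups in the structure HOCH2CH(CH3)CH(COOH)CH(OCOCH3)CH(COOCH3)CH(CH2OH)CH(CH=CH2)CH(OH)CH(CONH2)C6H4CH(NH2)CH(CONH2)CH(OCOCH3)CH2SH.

0

HO– on an sp³ carbon → alcohol.
pendant –COOH: carbonyl C bonded to C and –OH → carboxylic acid.
pendant –OC(=O)CH3: an acyloxy group → ester.
pendant –COOCH3: carbonyl C bonded to C and –OCH3 → ester.
pendant –CH2OH on an sp³ backbone C → alcohol.
pendant –CH=CH2: C=C double bond → alkene.
–OH on an sp³ carbon → alcohol (secondary).
pendant –CONH2: carbonyl C bonded to C and N → amide.
para-disubstituted benzene ring → arene.
–NH2 on an sp³ carbon with no adjacent C=O → amine.
pendant –CONH2: carbonyl C bonded to C and N → amide.
pendant –OC(=O)CH3: an acyloxy group → ester.
–SH on an sp³ carbon → thiol.
No segment is a ether: HOCH2 is alcohol, not ether; CH(OCOCH3) is ester, not ether; CH(COOCH3) is ester, not ether. → 0.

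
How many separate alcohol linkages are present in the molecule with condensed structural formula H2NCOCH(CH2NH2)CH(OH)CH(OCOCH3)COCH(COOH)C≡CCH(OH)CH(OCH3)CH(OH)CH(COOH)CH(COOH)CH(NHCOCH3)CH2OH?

Taking each segment in turn:
  H2NCO: –C(=O)NH2: carbonyl C bonded to C and to N → amide (the N is not a separate amine).
  CH(CH2NH2): pendant –CH2NH2: N on sp³ C, no adjacent C=O → amine.
  CH(OH): –OH on an sp³ carbon → alcohol (secondary).
  CH(OCOCH3): pendant –OC(=O)CH3: an acyloxy group → ester.
  CO: –C(=O)– with carbon on both sides → ketone.
  CH(COOH): pendant –COOH: carbonyl C bonded to C and –OH → carboxylic acid.
  C≡C: C≡C triple bond → alkyne.
  CH(OH): –OH on an sp³ carbon → alcohol (secondary).
  CH(OCH3): pendant –OCH3: C–O–C with sp³ C, no adjacent C=O → ether.
  CH(OH): –OH on an sp³ carbon → alcohol (secondary).
  CH(COOH): pendant –COOH: carbonyl C bonded to C and –OH → carboxylic acid.
  CH(COOH): pendant –COOH: carbonyl C bonded to C and –OH → carboxylic acid.
  CH(NHCOCH3): pendant –NHC(=O)CH3: N bonded to a carbonyl → amide (not amine).
  CH2OH: –OH on an sp³ carbon → alcohol.
Alcohol appears at: CH(OH), CH(OH), CH(OH), CH2OH → 4.

4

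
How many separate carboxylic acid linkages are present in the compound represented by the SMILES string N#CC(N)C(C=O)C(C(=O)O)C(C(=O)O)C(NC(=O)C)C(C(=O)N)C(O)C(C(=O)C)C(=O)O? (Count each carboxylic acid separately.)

Working along the chain:
  N≡C: N≡C–: carbon triple-bonded to nitrogen → nitrile.
  CH(NH2): –NH2 on an sp³ carbon with no adjacent C=O → amine.
  CH(CHO): pendant –CHO: carbonyl C bonded to C and H → aldehyde.
  CH(COOH): pendant –COOH: carbonyl C bonded to C and –OH → carboxylic acid.
  CH(COOH): pendant –COOH: carbonyl C bonded to C and –OH → carboxylic acid.
  CH(NHCOCH3): pendant –NHC(=O)CH3: N bonded to a carbonyl → amide (not amine).
  CH(CONH2): pendant –CONH2: carbonyl C bonded to C and N → amide.
  CH(OH): –OH on an sp³ carbon → alcohol (secondary).
  CH(COCH3): pendant –COCH3: carbonyl C bonded to two carbons → ketone.
  COOH: –COOH: carbonyl C bonded to –OH and C → carboxylic acid (the –OH is not a separate alcohol).
Carboxylic acid appears at: CH(COOH), CH(COOH), COOH → 3.

3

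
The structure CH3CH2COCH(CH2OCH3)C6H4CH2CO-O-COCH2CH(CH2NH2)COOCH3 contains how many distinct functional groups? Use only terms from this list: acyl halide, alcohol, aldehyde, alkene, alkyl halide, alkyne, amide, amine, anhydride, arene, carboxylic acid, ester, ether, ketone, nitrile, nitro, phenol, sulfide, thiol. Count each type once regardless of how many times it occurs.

–C(=O)– with carbon on both sides → ketone.
pendant –CH2OCH3: C–O–C linkage → ether.
para-disubstituted benzene ring → arene.
two acyl groups sharing one oxygen, –C(=O)–O–C(=O)– → anhydride.
pendant –CH2NH2: N on sp³ C, no adjacent C=O → amine.
–C(=O)OCH3: carbonyl C bonded to C and to –OCH3 → ester (not ketone + ether).
Distinct types present: amine, anhydride, arene, ester, ether, ketone.

6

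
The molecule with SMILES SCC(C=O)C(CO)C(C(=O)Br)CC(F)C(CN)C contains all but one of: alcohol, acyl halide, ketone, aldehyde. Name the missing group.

ketone

acyl halide: present (CH(COBr) — pendant –C(=O)X: carbonyl C bonded to C and halogen → acyl halide).
alcohol: present (CH(CH2OH) — pendant –CH2OH on an sp³ backbone C → alcohol).
aldehyde: present (CH(CHO) — pendant –CHO: carbonyl C bonded to C and H → aldehyde).
ketone: absent. In CH(CHO), the carbonyl carbon carries an H, so it is an aldehyde, not a ketone. In CH(COBr), the C=O is bonded to a halogen, which defines an acyl halide, not a ketone.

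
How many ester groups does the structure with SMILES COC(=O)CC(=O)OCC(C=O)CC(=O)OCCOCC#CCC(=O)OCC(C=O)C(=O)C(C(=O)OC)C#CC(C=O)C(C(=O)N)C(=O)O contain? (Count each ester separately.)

CH3O–C(=O)–: carbonyl C bonded to C and to –OCH3 → ester (not ketone + ether).
–C(=O)–O–C with C on the carbonyl side → ester.
pendant –CHO: carbonyl C bonded to C and H → aldehyde.
–C(=O)–O–C with C on the carbonyl side → ester.
C–O–C with sp³ carbons on both sides and no adjacent C=O → ether.
C≡C triple bond → alkyne.
–C(=O)–O–C with C on the carbonyl side → ester.
pendant –CHO: carbonyl C bonded to C and H → aldehyde.
–C(=O)– with carbon on both sides → ketone.
pendant –COOCH3: carbonyl C bonded to C and –OCH3 → ester.
C≡C triple bond → alkyne.
pendant –CHO: carbonyl C bonded to C and H → aldehyde.
pendant –CONH2: carbonyl C bonded to C and N → amide.
–COOH: carbonyl C bonded to –OH and C → carboxylic acid (the –OH is not a separate alcohol).
Ester appears at: CH3OOC, CH2COOCH2, CH2COOCH2, CH2COOCH2, CH(COOCH3) → 5.

5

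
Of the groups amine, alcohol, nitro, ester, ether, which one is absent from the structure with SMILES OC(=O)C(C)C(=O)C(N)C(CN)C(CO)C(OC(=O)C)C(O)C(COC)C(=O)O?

nitro

ester: present (CH(OCOCH3) — pendant –OC(=O)CH3: an acyloxy group → ester).
ether: present (CH(CH2OCH3) — pendant –CH2OCH3: C–O–C linkage → ether).
amine: present (CH(NH2) — –NH2 on an sp³ carbon with no adjacent C=O → amine).
alcohol: present (CH(CH2OH) — pendant –CH2OH on an sp³ backbone C → alcohol).
nitro: no segment matches this pattern.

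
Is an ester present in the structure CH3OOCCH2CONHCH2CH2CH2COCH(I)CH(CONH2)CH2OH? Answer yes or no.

yes

Taking each segment in turn:
  CH3OOC: CH3O–C(=O)–: carbonyl C bonded to C and to –OCH3 → ester (not ketone + ether).
  CH2CONHCH2: –C(=O)–N– linkage → amide (the N is not an amine).
  CO: –C(=O)– with carbon on both sides → ketone.
  CH(I): halogen on an sp³ carbon → alkyl halide.
  CH(CONH2): pendant –CONH2: carbonyl C bonded to C and N → amide.
  CH2OH: –OH on an sp³ carbon → alcohol.
The CH3OOC segment supplies the ester: CH3O–C(=O)–: carbonyl C bonded to C and to –OCH3 → ester (not ketone + ether).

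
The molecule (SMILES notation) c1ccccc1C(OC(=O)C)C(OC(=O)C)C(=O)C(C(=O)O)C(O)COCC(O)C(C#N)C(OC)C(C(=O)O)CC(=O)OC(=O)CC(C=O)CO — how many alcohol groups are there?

Reading the structure from left to right:
  C6H5: C6H5– phenyl ring → arene.
  CH(OCOCH3): pendant –OC(=O)CH3: an acyloxy group → ester.
  CH(OCOCH3): pendant –OC(=O)CH3: an acyloxy group → ester.
  CO: –C(=O)– with carbon on both sides → ketone.
  CH(COOH): pendant –COOH: carbonyl C bonded to C and –OH → carboxylic acid.
  CH(OH): –OH on an sp³ carbon → alcohol (secondary).
  CH2OCH2: C–O–C with sp³ carbons on both sides and no adjacent C=O → ether.
  CH(OH): –OH on an sp³ carbon → alcohol (secondary).
  CH(CN): pendant –C≡N: nitrile.
  CH(OCH3): pendant –OCH3: C–O–C with sp³ C, no adjacent C=O → ether.
  CH(COOH): pendant –COOH: carbonyl C bonded to C and –OH → carboxylic acid.
  CH2CO-O-COCH2: two acyl groups sharing one oxygen, –C(=O)–O–C(=O)– → anhydride.
  CH(CHO): pendant –CHO: carbonyl C bonded to C and H → aldehyde.
  CH2OH: –OH on an sp³ carbon → alcohol.
Alcohol appears at: CH(OH), CH(OH), CH2OH → 3.

3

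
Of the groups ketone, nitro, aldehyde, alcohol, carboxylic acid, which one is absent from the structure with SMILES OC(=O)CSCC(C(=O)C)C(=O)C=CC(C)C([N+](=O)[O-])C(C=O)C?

alcohol

aldehyde: present (CH(CHO) — pendant –CHO: carbonyl C bonded to C and H → aldehyde).
ketone: present (CH(COCH3) — pendant –COCH3: carbonyl C bonded to two carbons → ketone).
nitro: present (CH(NO2) — –NO2 on an sp³ carbon → nitro (the N=O is not a carbonyl)).
carboxylic acid: present (HOOC — –COOH: carbonyl C bonded to –OH and C → carboxylic acid (the –OH is not a separate alcohol)).
alcohol: absent. In HOOC, the –OH sits on a carbonyl carbon, making it part of a carboxylic acid, not an alcohol.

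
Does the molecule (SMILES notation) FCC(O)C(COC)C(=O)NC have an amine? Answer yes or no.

no

halogen on an sp³ carbon → alkyl halide.
–OH on an sp³ carbon → alcohol (secondary).
pendant –CH2OCH3: C–O–C linkage → ether.
–C(=O)NHCH3: carbonyl C bonded to C and to N → amide (the N is not an amine).
In CONHCH3, the nitrogen is bonded directly to a carbonyl carbon, making it part of an amide, not a free amine.
The groups actually present are: alcohol, alkyl halide, amide, ether.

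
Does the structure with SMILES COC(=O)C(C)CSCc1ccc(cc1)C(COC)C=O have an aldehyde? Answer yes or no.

Taking each segment in turn:
  CH3OOC: CH3O–C(=O)–: carbonyl C bonded to C and to –OCH3 → ester (not ketone + ether).
  CH2SCH2: C–S–C linkage → sulfide (thioether).
  C6H4: para-disubstituted benzene ring → arene.
  CH(CH2OCH3): pendant –CH2OCH3: C–O–C linkage → ether.
  CHO: terminal –CHO: carbonyl C bonded to H and C → aldehyde.
The CHO segment supplies the aldehyde: terminal –CHO: carbonyl C bonded to H and C → aldehyde.

yes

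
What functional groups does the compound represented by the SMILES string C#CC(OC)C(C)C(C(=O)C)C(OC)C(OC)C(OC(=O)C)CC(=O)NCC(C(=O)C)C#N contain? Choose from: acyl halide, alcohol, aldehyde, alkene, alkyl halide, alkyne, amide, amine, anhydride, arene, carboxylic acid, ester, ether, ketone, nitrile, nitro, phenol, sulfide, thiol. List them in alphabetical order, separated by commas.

C≡C triple bond → alkyne.
pendant –OCH3: C–O–C with sp³ C, no adjacent C=O → ether.
pendant –COCH3: carbonyl C bonded to two carbons → ketone.
pendant –OCH3: C–O–C with sp³ C, no adjacent C=O → ether.
pendant –OCH3: C–O–C with sp³ C, no adjacent C=O → ether.
pendant –OC(=O)CH3: an acyloxy group → ester.
–C(=O)–N– linkage → amide (the N is not an amine).
pendant –COCH3: carbonyl C bonded to two carbons → ketone.
–C≡N: carbon triple-bonded to nitrogen → nitrile.

alkyne, amide, ester, ether, ketone, nitrile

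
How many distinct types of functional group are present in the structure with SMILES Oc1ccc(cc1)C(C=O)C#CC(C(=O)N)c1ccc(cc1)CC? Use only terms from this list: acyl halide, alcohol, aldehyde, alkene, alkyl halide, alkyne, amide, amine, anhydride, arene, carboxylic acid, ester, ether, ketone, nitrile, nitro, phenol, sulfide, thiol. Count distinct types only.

–OH attached directly to an aromatic ring → phenol (not alcohol); the ring itself is an arene.
pendant –CHO: carbonyl C bonded to C and H → aldehyde.
C≡C triple bond → alkyne.
pendant –CONH2: carbonyl C bonded to C and N → amide.
para-disubstituted benzene ring → arene.
Distinct types present: aldehyde, alkyne, amide, arene, phenol.

5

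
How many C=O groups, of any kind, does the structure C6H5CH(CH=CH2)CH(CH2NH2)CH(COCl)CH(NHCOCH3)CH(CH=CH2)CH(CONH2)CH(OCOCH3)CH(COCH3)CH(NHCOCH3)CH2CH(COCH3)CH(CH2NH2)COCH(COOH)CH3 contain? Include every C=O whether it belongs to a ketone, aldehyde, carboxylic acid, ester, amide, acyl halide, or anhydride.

9

CH(COCl): acyl halide, 1 C=O (running total 1).
CH(NHCOCH3): amide, 1 C=O (running total 2).
CH(CONH2): amide, 1 C=O (running total 3).
CH(OCOCH3): ester, 1 C=O (running total 4).
CH(COCH3): ketone, 1 C=O (running total 5).
CH(NHCOCH3): amide, 1 C=O (running total 6).
CH(COCH3): ketone, 1 C=O (running total 7).
CO: ketone, 1 C=O (running total 8).
CH(COOH): carboxylic acid, 1 C=O (running total 9).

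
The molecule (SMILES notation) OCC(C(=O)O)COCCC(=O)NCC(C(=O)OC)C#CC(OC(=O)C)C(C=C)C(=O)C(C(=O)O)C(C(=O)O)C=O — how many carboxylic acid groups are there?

3

Working along the chain:
  HOCH2: HO– on an sp³ carbon → alcohol.
  CH(COOH): pendant –COOH: carbonyl C bonded to C and –OH → carboxylic acid.
  CH2OCH2: C–O–C with sp³ carbons on both sides and no adjacent C=O → ether.
  CH2CONHCH2: –C(=O)–N– linkage → amide (the N is not an amine).
  CH(COOCH3): pendant –COOCH3: carbonyl C bonded to C and –OCH3 → ester.
  C≡C: C≡C triple bond → alkyne.
  CH(OCOCH3): pendant –OC(=O)CH3: an acyloxy group → ester.
  CH(CH=CH2): pendant –CH=CH2: C=C double bond → alkene.
  CO: –C(=O)– with carbon on both sides → ketone.
  CH(COOH): pendant –COOH: carbonyl C bonded to C and –OH → carboxylic acid.
  CH(COOH): pendant –COOH: carbonyl C bonded to C and –OH → carboxylic acid.
  CHO: terminal –CHO: carbonyl C bonded to H and C → aldehyde.
Carboxylic acid appears at: CH(COOH), CH(COOH), CH(COOH) → 3.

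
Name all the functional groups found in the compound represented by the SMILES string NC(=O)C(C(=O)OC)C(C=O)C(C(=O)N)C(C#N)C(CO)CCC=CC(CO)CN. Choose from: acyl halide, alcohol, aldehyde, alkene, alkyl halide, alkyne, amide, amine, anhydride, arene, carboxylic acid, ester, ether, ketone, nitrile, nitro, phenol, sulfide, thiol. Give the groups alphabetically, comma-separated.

alcohol, aldehyde, alkene, amide, amine, ester, nitrile

Reading the structure from left to right:
  H2NCO: –C(=O)NH2: carbonyl C bonded to C and to N → amide (the N is not a separate amine).
  CH(COOCH3): pendant –COOCH3: carbonyl C bonded to C and –OCH3 → ester.
  CH(CHO): pendant –CHO: carbonyl C bonded to C and H → aldehyde.
  CH(CONH2): pendant –CONH2: carbonyl C bonded to C and N → amide.
  CH(CN): pendant –C≡N: nitrile.
  CH(CH2OH): pendant –CH2OH on an sp³ backbone C → alcohol.
  CH=CH: C=C double bond → alkene.
  CH(CH2OH): pendant –CH2OH on an sp³ backbone C → alcohol.
  CH2NH2: –NH2 on an sp³ carbon with no adjacent C=O → amine.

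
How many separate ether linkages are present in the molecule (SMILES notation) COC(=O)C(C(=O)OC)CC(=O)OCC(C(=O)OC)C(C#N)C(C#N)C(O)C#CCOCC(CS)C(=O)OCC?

1

CH3O–C(=O)–: carbonyl C bonded to C and to –OCH3 → ester (not ketone + ether).
pendant –COOCH3: carbonyl C bonded to C and –OCH3 → ester.
–C(=O)–O–C with C on the carbonyl side → ester.
pendant –COOCH3: carbonyl C bonded to C and –OCH3 → ester.
pendant –C≡N: nitrile.
pendant –C≡N: nitrile.
–OH on an sp³ carbon → alcohol (secondary).
C≡C triple bond → alkyne.
C–O–C with sp³ carbons on both sides and no adjacent C=O → ether.
pendant –CH2SH → thiol.
–C(=O)OCH2CH3: carbonyl C bonded to C and to –OEt → ester.
Ether appears at: CH2OCH2 → 1.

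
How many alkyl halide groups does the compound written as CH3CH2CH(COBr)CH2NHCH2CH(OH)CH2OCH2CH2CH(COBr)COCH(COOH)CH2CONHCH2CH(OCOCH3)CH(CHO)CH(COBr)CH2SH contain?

0

Reading the structure from left to right:
  CH(COBr): pendant –C(=O)X: carbonyl C bonded to C and halogen → acyl halide.
  CH2NHCH2: C–N–C with sp³ carbons and no adjacent C=O → amine (secondary).
  CH(OH): –OH on an sp³ carbon → alcohol (secondary).
  CH2OCH2: C–O–C with sp³ carbons on both sides and no adjacent C=O → ether.
  CH(COBr): pendant –C(=O)X: carbonyl C bonded to C and halogen → acyl halide.
  CO: –C(=O)– with carbon on both sides → ketone.
  CH(COOH): pendant –COOH: carbonyl C bonded to C and –OH → carboxylic acid.
  CH2CONHCH2: –C(=O)–N– linkage → amide (the N is not an amine).
  CH(OCOCH3): pendant –OC(=O)CH3: an acyloxy group → ester.
  CH(CHO): pendant –CHO: carbonyl C bonded to C and H → aldehyde.
  CH(COBr): pendant –C(=O)X: carbonyl C bonded to C and halogen → acyl halide.
  CH2SH: –SH on an sp³ carbon → thiol.
No segment is a alkyl halide: CH(COBr) is acyl halide, not alkyl halide; CH(COBr) is acyl halide, not alkyl halide; CH(COBr) is acyl halide, not alkyl halide. → 0.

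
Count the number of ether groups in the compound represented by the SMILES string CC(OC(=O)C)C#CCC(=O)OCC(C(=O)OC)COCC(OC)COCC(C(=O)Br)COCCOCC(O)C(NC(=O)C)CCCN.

5

Taking each segment in turn:
  CH(OCOCH3): pendant –OC(=O)CH3: an acyloxy group → ester.
  C≡C: C≡C triple bond → alkyne.
  CH2COOCH2: –C(=O)–O–C with C on the carbonyl side → ester.
  CH(COOCH3): pendant –COOCH3: carbonyl C bonded to C and –OCH3 → ester.
  CH2OCH2: C–O–C with sp³ carbons on both sides and no adjacent C=O → ether.
  CH(OCH3): pendant –OCH3: C–O–C with sp³ C, no adjacent C=O → ether.
  CH2OCH2: C–O–C with sp³ carbons on both sides and no adjacent C=O → ether.
  CH(COBr): pendant –C(=O)X: carbonyl C bonded to C and halogen → acyl halide.
  CH2OCH2: C–O–C with sp³ carbons on both sides and no adjacent C=O → ether.
  CH2OCH2: C–O–C with sp³ carbons on both sides and no adjacent C=O → ether.
  CH(OH): –OH on an sp³ carbon → alcohol (secondary).
  CH(NHCOCH3): pendant –NHC(=O)CH3: N bonded to a carbonyl → amide (not amine).
  CH2NH2: –NH2 on an sp³ carbon with no adjacent C=O → amine.
Ether appears at: CH2OCH2, CH(OCH3), CH2OCH2, CH2OCH2, CH2OCH2 → 5.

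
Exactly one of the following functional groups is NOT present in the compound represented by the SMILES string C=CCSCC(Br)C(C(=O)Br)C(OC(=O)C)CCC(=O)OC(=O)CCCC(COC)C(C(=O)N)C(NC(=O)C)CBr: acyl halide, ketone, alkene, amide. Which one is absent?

alkene: present (CH2=CH — C=C double bond → alkene).
amide: present (CH(CONH2) — pendant –CONH2: carbonyl C bonded to C and N → amide).
acyl halide: present (CH(COBr) — pendant –C(=O)X: carbonyl C bonded to C and halogen → acyl halide).
ketone: absent. In CH(OCOCH3), the C=O is bonded to an –O–C group, which defines an ester, not a ketone. In each of CH(CONH2) and CH(NHCOCH3), the C=O is bonded to nitrogen, which defines an amide, not a ketone. In CH(COBr), the C=O is bonded to a halogen, which defines an acyl halide, not a ketone. In CH2CO-O-COCH2, the two C=O groups share a bridging oxygen, which is an anhydride linkage, not a ketone.

ketone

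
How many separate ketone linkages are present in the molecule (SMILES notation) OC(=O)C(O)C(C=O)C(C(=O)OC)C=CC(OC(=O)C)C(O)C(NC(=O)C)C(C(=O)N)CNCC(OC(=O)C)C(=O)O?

0

–COOH: carbonyl C bonded to –OH and C → carboxylic acid (the –OH is not a separate alcohol).
–OH on an sp³ carbon → alcohol (secondary).
pendant –CHO: carbonyl C bonded to C and H → aldehyde.
pendant –COOCH3: carbonyl C bonded to C and –OCH3 → ester.
C=C double bond → alkene.
pendant –OC(=O)CH3: an acyloxy group → ester.
–OH on an sp³ carbon → alcohol (secondary).
pendant –NHC(=O)CH3: N bonded to a carbonyl → amide (not amine).
pendant –CONH2: carbonyl C bonded to C and N → amide.
C–N–C with sp³ carbons and no adjacent C=O → amine (secondary).
pendant –OC(=O)CH3: an acyloxy group → ester.
–COOH: carbonyl C bonded to –OH and C → carboxylic acid (the –OH is not a separate alcohol).
No segment is a ketone: HOOC is carboxylic acid, not ketone; CH(CHO) is aldehyde, not ketone; CH(COOCH3) is ester, not ketone. → 0.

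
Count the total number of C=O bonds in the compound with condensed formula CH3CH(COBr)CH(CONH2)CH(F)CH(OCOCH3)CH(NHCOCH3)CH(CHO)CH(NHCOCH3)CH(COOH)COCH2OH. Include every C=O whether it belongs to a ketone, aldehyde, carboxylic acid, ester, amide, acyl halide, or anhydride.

CH(COBr): acyl halide, 1 C=O (running total 1).
CH(CONH2): amide, 1 C=O (running total 2).
CH(OCOCH3): ester, 1 C=O (running total 3).
CH(NHCOCH3): amide, 1 C=O (running total 4).
CH(CHO): aldehyde, 1 C=O (running total 5).
CH(NHCOCH3): amide, 1 C=O (running total 6).
CH(COOH): carboxylic acid, 1 C=O (running total 7).
CO: ketone, 1 C=O (running total 8).

8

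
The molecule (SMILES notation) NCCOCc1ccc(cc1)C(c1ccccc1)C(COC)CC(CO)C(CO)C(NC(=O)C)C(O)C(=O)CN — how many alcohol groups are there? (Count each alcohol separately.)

3

–NH2 on an sp³ carbon with no adjacent C=O → amine.
C–O–C with sp³ carbons on both sides and no adjacent C=O → ether.
para-disubstituted benzene ring → arene.
pendant –C6H5: benzene ring → arene.
pendant –CH2OCH3: C–O–C linkage → ether.
pendant –CH2OH on an sp³ backbone C → alcohol.
pendant –CH2OH on an sp³ backbone C → alcohol.
pendant –NHC(=O)CH3: N bonded to a carbonyl → amide (not amine).
–OH on an sp³ carbon → alcohol (secondary).
–C(=O)– with carbon on both sides → ketone.
–NH2 on an sp³ carbon with no adjacent C=O → amine.
Alcohol appears at: CH(CH2OH), CH(CH2OH), CH(OH) → 3.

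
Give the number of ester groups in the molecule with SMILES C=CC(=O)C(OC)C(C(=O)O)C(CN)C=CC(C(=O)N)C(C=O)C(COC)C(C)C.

Taking each segment in turn:
  CH2=CH: C=C double bond → alkene.
  CO: –C(=O)– with carbon on both sides → ketone.
  CH(OCH3): pendant –OCH3: C–O–C with sp³ C, no adjacent C=O → ether.
  CH(COOH): pendant –COOH: carbonyl C bonded to C and –OH → carboxylic acid.
  CH(CH2NH2): pendant –CH2NH2: N on sp³ C, no adjacent C=O → amine.
  CH=CH: C=C double bond → alkene.
  CH(CONH2): pendant –CONH2: carbonyl C bonded to C and N → amide.
  CH(CHO): pendant –CHO: carbonyl C bonded to C and H → aldehyde.
  CH(CH2OCH3): pendant –CH2OCH3: C–O–C linkage → ether.
No segment is a ester: CO is ketone, not ester; CH(OCH3) is ether, not ester; CH(COOH) is carboxylic acid, not ester. → 0.

0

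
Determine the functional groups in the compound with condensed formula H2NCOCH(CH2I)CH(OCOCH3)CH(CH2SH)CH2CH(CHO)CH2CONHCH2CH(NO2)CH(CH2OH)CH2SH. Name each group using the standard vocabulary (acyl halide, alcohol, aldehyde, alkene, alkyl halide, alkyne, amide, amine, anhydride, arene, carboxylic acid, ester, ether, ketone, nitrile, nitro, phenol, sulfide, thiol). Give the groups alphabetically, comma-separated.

alcohol, aldehyde, alkyl halide, amide, ester, nitro, thiol

–C(=O)NH2: carbonyl C bonded to C and to N → amide (the N is not a separate amine).
pendant –CH2X: halogen on sp³ carbon → alkyl halide.
pendant –OC(=O)CH3: an acyloxy group → ester.
pendant –CH2SH → thiol.
pendant –CHO: carbonyl C bonded to C and H → aldehyde.
–C(=O)–N– linkage → amide (the N is not an amine).
–NO2 on an sp³ carbon → nitro (the N=O is not a carbonyl).
pendant –CH2OH on an sp³ backbone C → alcohol.
–SH on an sp³ carbon → thiol.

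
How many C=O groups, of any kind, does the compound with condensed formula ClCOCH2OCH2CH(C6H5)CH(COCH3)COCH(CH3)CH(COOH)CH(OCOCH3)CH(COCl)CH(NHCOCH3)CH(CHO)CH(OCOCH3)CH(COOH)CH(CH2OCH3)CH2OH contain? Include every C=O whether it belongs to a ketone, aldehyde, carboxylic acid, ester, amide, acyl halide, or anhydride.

ClCO: acyl halide, 1 C=O (running total 1).
CH(COCH3): ketone, 1 C=O (running total 2).
CO: ketone, 1 C=O (running total 3).
CH(COOH): carboxylic acid, 1 C=O (running total 4).
CH(OCOCH3): ester, 1 C=O (running total 5).
CH(COCl): acyl halide, 1 C=O (running total 6).
CH(NHCOCH3): amide, 1 C=O (running total 7).
CH(CHO): aldehyde, 1 C=O (running total 8).
CH(OCOCH3): ester, 1 C=O (running total 9).
CH(COOH): carboxylic acid, 1 C=O (running total 10).

10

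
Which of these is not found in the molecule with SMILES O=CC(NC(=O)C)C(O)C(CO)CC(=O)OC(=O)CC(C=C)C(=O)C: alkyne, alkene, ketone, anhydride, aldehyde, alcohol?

alkene: present (CH(CH=CH2) — pendant –CH=CH2: C=C double bond → alkene).
aldehyde: present (OHC — terminal –CHO: carbonyl C bonded to H and C → aldehyde).
ketone: present (CO — –C(=O)– with carbon on both sides → ketone).
anhydride: present (CH2CO-O-COCH2 — two acyl groups sharing one oxygen, –C(=O)–O–C(=O)– → anhydride).
alcohol: present (CH(OH) — –OH on an sp³ carbon → alcohol (secondary)).
alkyne: no segment matches this pattern.

alkyne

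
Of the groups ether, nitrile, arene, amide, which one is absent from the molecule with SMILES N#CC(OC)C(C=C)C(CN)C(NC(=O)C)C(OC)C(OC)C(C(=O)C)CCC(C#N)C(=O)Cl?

arene

amide: present (CH(NHCOCH3) — pendant –NHC(=O)CH3: N bonded to a carbonyl → amide (not amine)).
nitrile: present (N≡C — N≡C–: carbon triple-bonded to nitrogen → nitrile).
ether: present (CH(OCH3) — pendant –OCH3: C–O–C with sp³ C, no adjacent C=O → ether).
arene: no segment matches this pattern.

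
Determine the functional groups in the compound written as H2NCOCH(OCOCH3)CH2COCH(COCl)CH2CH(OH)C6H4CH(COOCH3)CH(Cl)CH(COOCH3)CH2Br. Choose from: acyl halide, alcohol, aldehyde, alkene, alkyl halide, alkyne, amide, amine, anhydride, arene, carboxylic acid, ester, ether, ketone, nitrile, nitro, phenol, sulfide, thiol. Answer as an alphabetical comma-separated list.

–C(=O)NH2: carbonyl C bonded to C and to N → amide (the N is not a separate amine).
pendant –OC(=O)CH3: an acyloxy group → ester.
–C(=O)– with carbon on both sides → ketone.
pendant –C(=O)X: carbonyl C bonded to C and halogen → acyl halide.
–OH on an sp³ carbon → alcohol (secondary).
para-disubstituted benzene ring → arene.
pendant –COOCH3: carbonyl C bonded to C and –OCH3 → ester.
halogen on an sp³ carbon → alkyl halide.
pendant –COOCH3: carbonyl C bonded to C and –OCH3 → ester.
halogen on an sp³ carbon → alkyl halide.

acyl halide, alcohol, alkyl halide, amide, arene, ester, ketone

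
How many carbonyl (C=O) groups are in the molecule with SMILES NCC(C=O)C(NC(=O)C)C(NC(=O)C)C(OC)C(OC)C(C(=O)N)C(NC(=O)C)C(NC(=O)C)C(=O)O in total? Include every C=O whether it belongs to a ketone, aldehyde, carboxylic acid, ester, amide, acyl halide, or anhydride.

CH(CHO): aldehyde, 1 C=O (running total 1).
CH(NHCOCH3): amide, 1 C=O (running total 2).
CH(NHCOCH3): amide, 1 C=O (running total 3).
CH(CONH2): amide, 1 C=O (running total 4).
CH(NHCOCH3): amide, 1 C=O (running total 5).
CH(NHCOCH3): amide, 1 C=O (running total 6).
COOH: carboxylic acid, 1 C=O (running total 7).

7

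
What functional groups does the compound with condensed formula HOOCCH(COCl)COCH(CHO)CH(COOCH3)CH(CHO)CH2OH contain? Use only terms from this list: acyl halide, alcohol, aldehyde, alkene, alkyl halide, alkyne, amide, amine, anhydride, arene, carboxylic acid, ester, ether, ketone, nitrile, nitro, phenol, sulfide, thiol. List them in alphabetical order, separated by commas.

Taking each segment in turn:
  HOOC: –COOH: carbonyl C bonded to –OH and C → carboxylic acid (the –OH is not a separate alcohol).
  CH(COCl): pendant –C(=O)X: carbonyl C bonded to C and halogen → acyl halide.
  CO: –C(=O)– with carbon on both sides → ketone.
  CH(CHO): pendant –CHO: carbonyl C bonded to C and H → aldehyde.
  CH(COOCH3): pendant –COOCH3: carbonyl C bonded to C and –OCH3 → ester.
  CH(CHO): pendant –CHO: carbonyl C bonded to C and H → aldehyde.
  CH2OH: –OH on an sp³ carbon → alcohol.

acyl halide, alcohol, aldehyde, carboxylic acid, ester, ketone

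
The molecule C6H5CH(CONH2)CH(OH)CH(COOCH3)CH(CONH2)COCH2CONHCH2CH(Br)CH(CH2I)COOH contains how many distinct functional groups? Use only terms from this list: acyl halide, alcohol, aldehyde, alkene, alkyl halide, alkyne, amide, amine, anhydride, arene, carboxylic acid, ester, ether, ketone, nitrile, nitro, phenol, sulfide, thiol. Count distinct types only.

7

C6H5– phenyl ring → arene.
pendant –CONH2: carbonyl C bonded to C and N → amide.
–OH on an sp³ carbon → alcohol (secondary).
pendant –COOCH3: carbonyl C bonded to C and –OCH3 → ester.
pendant –CONH2: carbonyl C bonded to C and N → amide.
–C(=O)– with carbon on both sides → ketone.
–C(=O)–N– linkage → amide (the N is not an amine).
halogen on an sp³ carbon → alkyl halide.
pendant –CH2X: halogen on sp³ carbon → alkyl halide.
–COOH: carbonyl C bonded to –OH and C → carboxylic acid (the –OH is not a separate alcohol).
Distinct types present: alcohol, alkyl halide, amide, arene, carboxylic acid, ester, ketone.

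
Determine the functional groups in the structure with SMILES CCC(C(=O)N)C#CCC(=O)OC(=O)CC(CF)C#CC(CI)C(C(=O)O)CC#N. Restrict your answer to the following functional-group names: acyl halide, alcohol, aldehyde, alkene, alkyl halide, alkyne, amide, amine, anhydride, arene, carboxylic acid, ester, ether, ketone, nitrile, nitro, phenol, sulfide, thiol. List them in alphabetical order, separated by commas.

Working along the chain:
  CH(CONH2): pendant –CONH2: carbonyl C bonded to C and N → amide.
  C≡C: C≡C triple bond → alkyne.
  CH2CO-O-COCH2: two acyl groups sharing one oxygen, –C(=O)–O–C(=O)– → anhydride.
  CH(CH2F): pendant –CH2X: halogen on sp³ carbon → alkyl halide.
  C≡C: C≡C triple bond → alkyne.
  CH(CH2I): pendant –CH2X: halogen on sp³ carbon → alkyl halide.
  CH(COOH): pendant –COOH: carbonyl C bonded to C and –OH → carboxylic acid.
  CN: –C≡N: carbon triple-bonded to nitrogen → nitrile.

alkyl halide, alkyne, amide, anhydride, carboxylic acid, nitrile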